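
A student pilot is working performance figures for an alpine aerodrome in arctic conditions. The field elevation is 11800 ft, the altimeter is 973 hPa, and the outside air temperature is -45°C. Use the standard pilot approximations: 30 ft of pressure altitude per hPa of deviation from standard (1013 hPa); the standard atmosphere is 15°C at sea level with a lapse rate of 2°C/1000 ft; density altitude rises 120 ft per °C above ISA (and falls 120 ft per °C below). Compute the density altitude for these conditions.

Pressure altitude = 11800 + (1013 − 973) × 30 = 11800 + (+1200) = 13000 ft.
ISA temperature at 13000 ft = 15 − 2 × (13000/1000) = -11°C.
ISA deviation = -45 − (-11) = -34°C.
Density altitude = 13000 + 120 × (-34) = 8920 ft.

8920 ft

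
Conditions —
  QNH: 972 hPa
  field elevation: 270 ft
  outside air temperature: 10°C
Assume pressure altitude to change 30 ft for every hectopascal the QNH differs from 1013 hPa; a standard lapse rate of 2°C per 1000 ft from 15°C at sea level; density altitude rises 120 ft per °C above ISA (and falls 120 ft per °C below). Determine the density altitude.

Pressure altitude = 270 + (1013 − 972) × 30 = 270 + (+1230) = 1500 ft.
ISA temperature at 1500 ft = 15 − 2 × (1500/1000) = 12°C.
ISA deviation = 10 − 12 = -2°C.
Density altitude = 1500 + 120 × (-2) = 1260 ft.

1260 ft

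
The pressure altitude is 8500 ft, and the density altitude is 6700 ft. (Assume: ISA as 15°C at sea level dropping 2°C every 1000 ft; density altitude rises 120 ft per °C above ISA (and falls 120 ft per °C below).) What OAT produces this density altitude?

-17°C

Density altitude − pressure altitude = 6700 − 8500 = -1800 ft.
At 120 ft/°C that is an ISA deviation of -1800/120 = -15°C.
ISA temperature at 8500 ft = 15 − 2 × (8500/1000) = -2°C.
OAT = ISA + deviation = -2 + (-15) = -17°C.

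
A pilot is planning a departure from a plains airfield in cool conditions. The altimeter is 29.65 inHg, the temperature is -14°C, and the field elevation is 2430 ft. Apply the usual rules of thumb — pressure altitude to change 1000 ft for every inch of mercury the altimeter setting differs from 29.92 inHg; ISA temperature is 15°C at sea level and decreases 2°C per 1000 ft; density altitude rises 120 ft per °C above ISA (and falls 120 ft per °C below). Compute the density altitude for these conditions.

-132 ft

Pressure altitude = 2430 + (29.92 − 29.65) × 1000 = 2430 + (+270) = 2700 ft.
ISA temperature at 2700 ft = 15 − 2 × (2700/1000) = 9.6°C.
ISA deviation = -14 − 9.6 = -23.6°C.
Density altitude = 2700 + 120 × (-23.6) = -132 ft.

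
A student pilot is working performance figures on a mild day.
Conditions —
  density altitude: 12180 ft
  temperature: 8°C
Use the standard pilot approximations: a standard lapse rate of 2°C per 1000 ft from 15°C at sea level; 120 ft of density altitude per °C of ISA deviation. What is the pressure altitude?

DA = PA + 120 × (OAT − (15 − 2·PA/1000)) = PA + 120·OAT − 1800 + 0.24·PA = 1.24·PA + 120·OAT − 1800.
So 1.24·PA = 12180 − 120 × 8 + 1800 = 13020.
PA = 13020 / 1.24 = 10500 ft.

10500 ft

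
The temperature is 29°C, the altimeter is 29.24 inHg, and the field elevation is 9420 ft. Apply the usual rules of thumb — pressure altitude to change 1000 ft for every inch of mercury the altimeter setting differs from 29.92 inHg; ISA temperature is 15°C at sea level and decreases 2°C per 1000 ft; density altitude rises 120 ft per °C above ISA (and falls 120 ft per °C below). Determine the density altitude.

14204 ft

Pressure altitude = 9420 + (29.92 − 29.24) × 1000 = 9420 + (+680) = 10100 ft.
ISA temperature at 10100 ft = 15 − 2 × (10100/1000) = -5.2°C.
ISA deviation = 29 − (-5.2) = +34.2°C.
Density altitude = 10100 + 120 × (34.2) = 14204 ft.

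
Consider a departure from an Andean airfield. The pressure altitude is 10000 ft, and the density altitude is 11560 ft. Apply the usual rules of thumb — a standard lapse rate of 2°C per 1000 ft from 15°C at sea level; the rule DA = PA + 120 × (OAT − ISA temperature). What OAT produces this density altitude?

8°C

Density altitude − pressure altitude = 11560 − 10000 = +1560 ft.
At 120 ft/°C that is an ISA deviation of 1560/120 = +13°C.
ISA temperature at 10000 ft = 15 − 2 × (10000/1000) = -5°C.
OAT = ISA + deviation = -5 + (+13) = 8°C.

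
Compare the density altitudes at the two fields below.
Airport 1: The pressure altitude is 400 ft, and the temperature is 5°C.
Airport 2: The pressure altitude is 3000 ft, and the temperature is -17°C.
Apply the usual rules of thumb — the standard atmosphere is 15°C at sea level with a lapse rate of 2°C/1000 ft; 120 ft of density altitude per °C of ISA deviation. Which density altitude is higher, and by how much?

Airport 2 by 584 ft

Airport 1: ISA temp = 14.2°C, deviation -9.2°C, DA = 400 + 120 × (-9.2) = -704 ft.
Airport 2: ISA temp = 9°C, deviation -26°C, DA = 3000 + 120 × (-26) = -120 ft.
Airport 2 is higher by -120 − (-704) = 584 ft.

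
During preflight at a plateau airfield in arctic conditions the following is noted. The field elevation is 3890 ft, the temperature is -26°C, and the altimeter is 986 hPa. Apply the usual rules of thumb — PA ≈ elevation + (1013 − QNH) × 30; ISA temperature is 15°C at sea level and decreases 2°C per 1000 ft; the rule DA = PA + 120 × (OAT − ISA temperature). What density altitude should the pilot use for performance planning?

908 ft

Pressure altitude = 3890 + (1013 − 986) × 30 = 3890 + (+810) = 4700 ft.
ISA temperature at 4700 ft = 15 − 2 × (4700/1000) = 5.6°C.
ISA deviation = -26 − 5.6 = -31.6°C.
Density altitude = 4700 + 120 × (-31.6) = 908 ft.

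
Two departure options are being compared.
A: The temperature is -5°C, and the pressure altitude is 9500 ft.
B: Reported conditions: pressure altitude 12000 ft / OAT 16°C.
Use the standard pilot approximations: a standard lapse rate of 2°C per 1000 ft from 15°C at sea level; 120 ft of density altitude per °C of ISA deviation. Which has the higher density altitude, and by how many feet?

A: ISA temp = -4°C, deviation -1°C, DA = 9500 + 120 × (-1) = 9380 ft.
B: ISA temp = -9°C, deviation +25°C, DA = 12000 + 120 × 25 = 15000 ft.
B is higher by 15000 − 9380 = 5620 ft.

B by 5620 ft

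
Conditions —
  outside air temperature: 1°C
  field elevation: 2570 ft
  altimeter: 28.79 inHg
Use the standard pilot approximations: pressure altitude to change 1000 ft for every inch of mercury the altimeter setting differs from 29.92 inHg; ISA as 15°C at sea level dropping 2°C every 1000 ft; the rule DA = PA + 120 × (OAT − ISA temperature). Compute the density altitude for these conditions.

Pressure altitude = 2570 + (29.92 − 28.79) × 1000 = 2570 + (+1130) = 3700 ft.
ISA temperature at 3700 ft = 15 − 2 × (3700/1000) = 7.6°C.
ISA deviation = 1 − 7.6 = -6.6°C.
Density altitude = 3700 + 120 × (-6.6) = 2908 ft.

2908 ft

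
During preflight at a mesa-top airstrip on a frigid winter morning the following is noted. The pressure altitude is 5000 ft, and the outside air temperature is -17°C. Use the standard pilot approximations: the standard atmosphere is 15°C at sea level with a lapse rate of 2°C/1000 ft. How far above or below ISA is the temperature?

ISA-22°C

ISA temperature at 5000 ft = 15 − 2 × (5000/1000) = 5°C.
Deviation = OAT − ISA = -17 − 5 = -22°C.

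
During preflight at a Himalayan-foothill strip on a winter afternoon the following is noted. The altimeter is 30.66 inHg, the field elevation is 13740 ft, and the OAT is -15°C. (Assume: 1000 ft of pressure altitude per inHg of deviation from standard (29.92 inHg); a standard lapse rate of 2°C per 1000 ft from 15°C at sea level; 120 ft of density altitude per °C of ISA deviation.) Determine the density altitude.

12520 ft

Pressure altitude = 13740 + (29.92 − 30.66) × 1000 = 13740 + (-740) = 13000 ft.
ISA temperature at 13000 ft = 15 − 2 × (13000/1000) = -11°C.
ISA deviation = -15 − (-11) = -4°C.
Density altitude = 13000 + 120 × (-4) = 12520 ft.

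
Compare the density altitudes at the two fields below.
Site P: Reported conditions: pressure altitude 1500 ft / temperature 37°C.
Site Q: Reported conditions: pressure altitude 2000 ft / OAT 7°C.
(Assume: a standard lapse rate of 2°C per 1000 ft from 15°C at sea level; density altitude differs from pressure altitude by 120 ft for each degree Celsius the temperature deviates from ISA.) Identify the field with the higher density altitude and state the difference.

Site P by 2980 ft

Site P: ISA temp = 12°C, deviation +25°C, DA = 1500 + 120 × 25 = 4500 ft.
Site Q: ISA temp = 11°C, deviation -4°C, DA = 2000 + 120 × (-4) = 1520 ft.
Site P is higher by 4500 − 1520 = 2980 ft.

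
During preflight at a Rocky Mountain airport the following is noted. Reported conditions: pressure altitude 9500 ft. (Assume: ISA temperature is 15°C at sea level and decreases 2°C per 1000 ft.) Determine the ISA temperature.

-4°C

ISA temperature = 15 − 2 × (9500/1000) = 15 − 19 = -4°C.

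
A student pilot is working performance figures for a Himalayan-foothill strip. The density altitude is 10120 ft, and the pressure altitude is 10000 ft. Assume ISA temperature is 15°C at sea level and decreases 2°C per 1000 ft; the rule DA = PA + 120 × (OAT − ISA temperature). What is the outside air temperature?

Density altitude − pressure altitude = 10120 − 10000 = +120 ft.
At 120 ft/°C that is an ISA deviation of 120/120 = +1°C.
ISA temperature at 10000 ft = 15 − 2 × (10000/1000) = -5°C.
OAT = ISA + deviation = -5 + (+1) = -4°C.

-4°C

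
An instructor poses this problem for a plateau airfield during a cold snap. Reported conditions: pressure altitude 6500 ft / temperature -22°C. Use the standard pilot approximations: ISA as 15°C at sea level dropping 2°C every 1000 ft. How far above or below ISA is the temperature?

ISA temperature at 6500 ft = 15 − 2 × (6500/1000) = 2°C.
Deviation = OAT − ISA = -22 − 2 = -24°C.

ISA-24°C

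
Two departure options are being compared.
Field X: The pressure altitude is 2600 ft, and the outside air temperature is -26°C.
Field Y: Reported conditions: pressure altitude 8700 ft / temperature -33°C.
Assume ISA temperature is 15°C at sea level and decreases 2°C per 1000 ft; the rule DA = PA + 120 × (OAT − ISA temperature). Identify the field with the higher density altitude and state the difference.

Field X: ISA temp = 9.8°C, deviation -35.8°C, DA = 2600 + 120 × (-35.8) = -1696 ft.
Field Y: ISA temp = -2.4°C, deviation -30.6°C, DA = 8700 + 120 × (-30.6) = 5028 ft.
Field Y is higher by 5028 − (-1696) = 6724 ft.

Field Y by 6724 ft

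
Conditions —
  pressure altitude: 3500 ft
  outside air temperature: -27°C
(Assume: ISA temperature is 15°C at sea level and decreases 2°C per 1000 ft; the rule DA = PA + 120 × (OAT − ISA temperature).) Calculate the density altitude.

-700 ft

ISA temperature at 3500 ft = 15 − 2 × (3500/1000) = 8°C.
ISA deviation = -27 − 8 = -35°C.
Density altitude = 3500 + 120 × (-35) = 3500 + (-4200) = -700 ft.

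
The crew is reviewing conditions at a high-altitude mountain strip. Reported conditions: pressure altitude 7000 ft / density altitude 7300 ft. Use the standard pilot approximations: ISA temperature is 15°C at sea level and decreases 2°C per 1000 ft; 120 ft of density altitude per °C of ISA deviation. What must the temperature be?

3.5°C

Density altitude − pressure altitude = 7300 − 7000 = +300 ft.
At 120 ft/°C that is an ISA deviation of 300/120 = +2.5°C.
ISA temperature at 7000 ft = 15 − 2 × (7000/1000) = 1°C.
OAT = ISA + deviation = 1 + (+2.5) = 3.5°C.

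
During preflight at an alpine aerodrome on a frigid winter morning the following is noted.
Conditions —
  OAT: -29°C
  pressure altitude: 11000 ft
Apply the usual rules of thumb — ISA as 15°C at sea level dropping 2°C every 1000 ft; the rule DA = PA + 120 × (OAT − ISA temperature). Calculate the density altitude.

8360 ft

ISA temperature at 11000 ft = 15 − 2 × (11000/1000) = -7°C.
ISA deviation = -29 − (-7) = -22°C.
Density altitude = 11000 + 120 × (-22) = 11000 + (-2640) = 8360 ft.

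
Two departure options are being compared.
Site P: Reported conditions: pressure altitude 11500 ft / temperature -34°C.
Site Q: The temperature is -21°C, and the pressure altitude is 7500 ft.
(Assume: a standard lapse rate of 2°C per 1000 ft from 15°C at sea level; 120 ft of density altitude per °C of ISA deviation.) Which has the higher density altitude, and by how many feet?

Site P by 3400 ft

Site P: ISA temp = -8°C, deviation -26°C, DA = 11500 + 120 × (-26) = 8380 ft.
Site Q: ISA temp = 0°C, deviation -21°C, DA = 7500 + 120 × (-21) = 4980 ft.
Site P is higher by 8380 − 4980 = 3400 ft.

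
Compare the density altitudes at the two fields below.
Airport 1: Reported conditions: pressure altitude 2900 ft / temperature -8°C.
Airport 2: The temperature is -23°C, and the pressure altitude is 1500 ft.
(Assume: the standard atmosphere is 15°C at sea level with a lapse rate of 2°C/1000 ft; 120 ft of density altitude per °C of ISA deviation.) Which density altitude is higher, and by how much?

Airport 1: ISA temp = 9.2°C, deviation -17.2°C, DA = 2900 + 120 × (-17.2) = 836 ft.
Airport 2: ISA temp = 12°C, deviation -35°C, DA = 1500 + 120 × (-35) = -2700 ft.
Airport 1 is higher by 836 − (-2700) = 3536 ft.

Airport 1 by 3536 ft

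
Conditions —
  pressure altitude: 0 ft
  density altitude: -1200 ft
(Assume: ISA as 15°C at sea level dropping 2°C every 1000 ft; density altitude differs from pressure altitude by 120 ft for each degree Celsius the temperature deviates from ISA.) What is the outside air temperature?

5°C

Density altitude − pressure altitude = -1200 − 0 = -1200 ft.
At 120 ft/°C that is an ISA deviation of -1200/120 = -10°C.
ISA temperature at 0 ft = 15 − 2 × (0/1000) = 15°C.
OAT = ISA + deviation = 15 + (-10) = 5°C.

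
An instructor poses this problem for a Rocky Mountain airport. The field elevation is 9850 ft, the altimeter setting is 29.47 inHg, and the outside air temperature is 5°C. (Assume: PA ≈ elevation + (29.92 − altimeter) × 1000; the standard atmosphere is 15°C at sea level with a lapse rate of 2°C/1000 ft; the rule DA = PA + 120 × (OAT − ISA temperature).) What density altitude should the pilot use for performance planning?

Pressure altitude = 9850 + (29.92 − 29.47) × 1000 = 9850 + (+450) = 10300 ft.
ISA temperature at 10300 ft = 15 − 2 × (10300/1000) = -5.6°C.
ISA deviation = 5 − (-5.6) = +10.6°C.
Density altitude = 10300 + 120 × (10.6) = 11572 ft.

11572 ft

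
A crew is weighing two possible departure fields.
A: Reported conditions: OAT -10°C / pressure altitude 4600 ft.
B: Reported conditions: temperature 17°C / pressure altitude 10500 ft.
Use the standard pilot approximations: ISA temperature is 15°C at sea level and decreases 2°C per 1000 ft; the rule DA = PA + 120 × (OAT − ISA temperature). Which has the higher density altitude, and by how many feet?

B by 10556 ft

A: ISA temp = 5.8°C, deviation -15.8°C, DA = 4600 + 120 × (-15.8) = 2704 ft.
B: ISA temp = -6°C, deviation +23°C, DA = 10500 + 120 × 23 = 13260 ft.
B is higher by 13260 − 2704 = 10556 ft.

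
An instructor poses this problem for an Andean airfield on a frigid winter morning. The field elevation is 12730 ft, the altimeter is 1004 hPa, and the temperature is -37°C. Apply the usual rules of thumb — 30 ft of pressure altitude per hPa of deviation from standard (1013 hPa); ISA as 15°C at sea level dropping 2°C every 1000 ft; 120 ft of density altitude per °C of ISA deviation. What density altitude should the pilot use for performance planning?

9880 ft

Pressure altitude = 12730 + (1013 − 1004) × 30 = 12730 + (+270) = 13000 ft.
ISA temperature at 13000 ft = 15 − 2 × (13000/1000) = -11°C.
ISA deviation = -37 − (-11) = -26°C.
Density altitude = 13000 + 120 × (-26) = 9880 ft.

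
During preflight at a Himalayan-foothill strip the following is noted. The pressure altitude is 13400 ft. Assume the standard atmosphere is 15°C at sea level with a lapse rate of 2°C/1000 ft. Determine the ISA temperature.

-11.8°C

ISA temperature = 15 − 2 × (13400/1000) = 15 − 26.8 = -11.8°C.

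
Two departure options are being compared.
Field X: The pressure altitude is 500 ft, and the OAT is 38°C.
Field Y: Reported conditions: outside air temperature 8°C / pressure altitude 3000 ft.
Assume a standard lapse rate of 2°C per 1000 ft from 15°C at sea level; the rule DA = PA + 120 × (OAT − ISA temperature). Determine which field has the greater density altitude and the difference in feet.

Field X by 500 ft

Field X: ISA temp = 14°C, deviation +24°C, DA = 500 + 120 × 24 = 3380 ft.
Field Y: ISA temp = 9°C, deviation -1°C, DA = 3000 + 120 × (-1) = 2880 ft.
Field X is higher by 3380 − 2880 = 500 ft.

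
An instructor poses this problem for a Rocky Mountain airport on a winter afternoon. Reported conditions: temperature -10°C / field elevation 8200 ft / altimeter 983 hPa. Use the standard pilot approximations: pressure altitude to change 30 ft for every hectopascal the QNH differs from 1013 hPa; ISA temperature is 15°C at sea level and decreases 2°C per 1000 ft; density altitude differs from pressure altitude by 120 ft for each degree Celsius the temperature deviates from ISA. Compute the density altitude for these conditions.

8284 ft

Pressure altitude = 8200 + (1013 − 983) × 30 = 8200 + (+900) = 9100 ft.
ISA temperature at 9100 ft = 15 − 2 × (9100/1000) = -3.2°C.
ISA deviation = -10 − (-3.2) = -6.8°C.
Density altitude = 9100 + 120 × (-6.8) = 8284 ft.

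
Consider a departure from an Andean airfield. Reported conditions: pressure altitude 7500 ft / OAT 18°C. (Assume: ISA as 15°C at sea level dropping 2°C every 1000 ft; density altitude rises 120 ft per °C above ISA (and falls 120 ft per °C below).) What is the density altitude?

9660 ft

ISA temperature at 7500 ft = 15 − 2 × (7500/1000) = 0°C.
ISA deviation = 18 − 0 = +18°C.
Density altitude = 7500 + 120 × (18) = 7500 + (+2160) = 9660 ft.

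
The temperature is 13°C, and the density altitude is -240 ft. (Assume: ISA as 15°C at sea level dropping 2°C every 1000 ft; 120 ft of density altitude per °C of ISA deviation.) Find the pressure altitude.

DA = PA + 120 × (OAT − (15 − 2·PA/1000)) = PA + 120·OAT − 1800 + 0.24·PA = 1.24·PA + 120·OAT − 1800.
So 1.24·PA = -240 − 120 × 13 + 1800 = 0.
PA = 0 / 1.24 = 0 ft.

0 ft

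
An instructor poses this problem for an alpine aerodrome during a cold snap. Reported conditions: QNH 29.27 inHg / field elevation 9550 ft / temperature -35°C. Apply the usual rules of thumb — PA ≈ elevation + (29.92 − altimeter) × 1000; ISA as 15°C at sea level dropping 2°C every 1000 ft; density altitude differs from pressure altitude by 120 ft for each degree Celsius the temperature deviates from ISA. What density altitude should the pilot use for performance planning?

Pressure altitude = 9550 + (29.92 − 29.27) × 1000 = 9550 + (+650) = 10200 ft.
ISA temperature at 10200 ft = 15 − 2 × (10200/1000) = -5.4°C.
ISA deviation = -35 − (-5.4) = -29.6°C.
Density altitude = 10200 + 120 × (-29.6) = 6648 ft.

6648 ft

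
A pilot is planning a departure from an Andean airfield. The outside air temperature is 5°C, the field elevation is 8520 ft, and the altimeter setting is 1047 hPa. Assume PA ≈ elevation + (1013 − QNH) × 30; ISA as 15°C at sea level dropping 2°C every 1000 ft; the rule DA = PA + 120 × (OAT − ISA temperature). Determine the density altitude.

8100 ft

Pressure altitude = 8520 + (1013 − 1047) × 30 = 8520 + (-1020) = 7500 ft.
ISA temperature at 7500 ft = 15 − 2 × (7500/1000) = 0°C.
ISA deviation = 5 − 0 = +5°C.
Density altitude = 7500 + 120 × (5) = 8100 ft.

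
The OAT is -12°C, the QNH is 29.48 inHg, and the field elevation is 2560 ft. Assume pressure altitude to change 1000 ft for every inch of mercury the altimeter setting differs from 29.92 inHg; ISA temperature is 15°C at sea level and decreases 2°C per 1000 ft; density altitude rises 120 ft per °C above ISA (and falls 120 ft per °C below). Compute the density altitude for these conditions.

Pressure altitude = 2560 + (29.92 − 29.48) × 1000 = 2560 + (+440) = 3000 ft.
ISA temperature at 3000 ft = 15 − 2 × (3000/1000) = 9°C.
ISA deviation = -12 − 9 = -21°C.
Density altitude = 3000 + 120 × (-21) = 480 ft.

480 ft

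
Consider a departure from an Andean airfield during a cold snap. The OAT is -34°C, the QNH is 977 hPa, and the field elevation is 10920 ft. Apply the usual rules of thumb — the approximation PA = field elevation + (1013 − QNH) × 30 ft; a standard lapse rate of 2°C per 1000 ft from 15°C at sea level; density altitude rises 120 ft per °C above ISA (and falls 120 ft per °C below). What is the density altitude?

Pressure altitude = 10920 + (1013 − 977) × 30 = 10920 + (+1080) = 12000 ft.
ISA temperature at 12000 ft = 15 − 2 × (12000/1000) = -9°C.
ISA deviation = -34 − (-9) = -25°C.
Density altitude = 12000 + 120 × (-25) = 9000 ft.

9000 ft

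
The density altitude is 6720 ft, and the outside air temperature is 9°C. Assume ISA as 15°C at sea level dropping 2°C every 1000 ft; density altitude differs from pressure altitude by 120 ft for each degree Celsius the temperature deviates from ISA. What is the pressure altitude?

6000 ft

DA = PA + 120 × (OAT − (15 − 2·PA/1000)) = PA + 120·OAT − 1800 + 0.24·PA = 1.24·PA + 120·OAT − 1800.
So 1.24·PA = 6720 − 120 × 9 + 1800 = 7440.
PA = 7440 / 1.24 = 6000 ft.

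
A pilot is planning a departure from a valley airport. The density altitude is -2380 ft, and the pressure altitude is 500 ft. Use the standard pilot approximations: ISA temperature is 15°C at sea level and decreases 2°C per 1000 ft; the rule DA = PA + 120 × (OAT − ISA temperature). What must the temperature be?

Density altitude − pressure altitude = -2380 − 500 = -2880 ft.
At 120 ft/°C that is an ISA deviation of -2880/120 = -24°C.
ISA temperature at 500 ft = 15 − 2 × (500/1000) = 14°C.
OAT = ISA + deviation = 14 + (-24) = -10°C.

-10°C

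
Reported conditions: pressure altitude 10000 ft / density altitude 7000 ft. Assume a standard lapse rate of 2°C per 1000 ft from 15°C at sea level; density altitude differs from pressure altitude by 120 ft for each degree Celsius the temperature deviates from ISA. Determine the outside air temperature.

Density altitude − pressure altitude = 7000 − 10000 = -3000 ft.
At 120 ft/°C that is an ISA deviation of -3000/120 = -25°C.
ISA temperature at 10000 ft = 15 − 2 × (10000/1000) = -5°C.
OAT = ISA + deviation = -5 + (-25) = -30°C.

-30°C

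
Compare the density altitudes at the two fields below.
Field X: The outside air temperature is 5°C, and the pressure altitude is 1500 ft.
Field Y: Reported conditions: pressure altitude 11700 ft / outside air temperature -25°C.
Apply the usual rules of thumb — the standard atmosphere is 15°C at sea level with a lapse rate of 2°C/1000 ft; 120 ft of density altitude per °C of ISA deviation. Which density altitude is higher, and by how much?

Field X: ISA temp = 12°C, deviation -7°C, DA = 1500 + 120 × (-7) = 660 ft.
Field Y: ISA temp = -8.4°C, deviation -16.6°C, DA = 11700 + 120 × (-16.6) = 9708 ft.
Field Y is higher by 9708 − 660 = 9048 ft.

Field Y by 9048 ft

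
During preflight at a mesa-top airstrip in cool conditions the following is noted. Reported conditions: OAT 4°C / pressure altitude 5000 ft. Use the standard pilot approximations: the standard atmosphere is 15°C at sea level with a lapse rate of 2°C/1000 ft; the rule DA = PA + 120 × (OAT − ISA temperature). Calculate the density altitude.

ISA temperature at 5000 ft = 15 − 2 × (5000/1000) = 5°C.
ISA deviation = 4 − 5 = -1°C.
Density altitude = 5000 + 120 × (-1) = 5000 + (-120) = 4880 ft.

4880 ft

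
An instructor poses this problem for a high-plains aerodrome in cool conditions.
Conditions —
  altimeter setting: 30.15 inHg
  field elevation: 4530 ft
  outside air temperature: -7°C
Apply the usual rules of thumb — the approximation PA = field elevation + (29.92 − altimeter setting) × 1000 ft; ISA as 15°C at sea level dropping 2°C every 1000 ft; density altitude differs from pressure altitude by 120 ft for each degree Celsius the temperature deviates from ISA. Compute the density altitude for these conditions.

2692 ft

Pressure altitude = 4530 + (29.92 − 30.15) × 1000 = 4530 + (-230) = 4300 ft.
ISA temperature at 4300 ft = 15 − 2 × (4300/1000) = 6.4°C.
ISA deviation = -7 − 6.4 = -13.4°C.
Density altitude = 4300 + 120 × (-13.4) = 2692 ft.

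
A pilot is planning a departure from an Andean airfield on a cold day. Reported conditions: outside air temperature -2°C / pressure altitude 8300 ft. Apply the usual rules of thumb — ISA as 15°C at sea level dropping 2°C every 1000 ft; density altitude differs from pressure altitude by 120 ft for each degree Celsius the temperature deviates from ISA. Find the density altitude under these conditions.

ISA temperature at 8300 ft = 15 − 2 × (8300/1000) = -1.6°C.
ISA deviation = -2 − (-1.6) = -0.4°C.
Density altitude = 8300 + 120 × (-0.4) = 8300 + (-48) = 8252 ft.

8252 ft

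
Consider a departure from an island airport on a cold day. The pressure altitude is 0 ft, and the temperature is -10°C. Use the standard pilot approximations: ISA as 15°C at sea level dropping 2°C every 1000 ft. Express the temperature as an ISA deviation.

ISA-25°C

ISA temperature at 0 ft = 15 − 2 × (0/1000) = 15°C.
Deviation = OAT − ISA = -10 − 15 = -25°C.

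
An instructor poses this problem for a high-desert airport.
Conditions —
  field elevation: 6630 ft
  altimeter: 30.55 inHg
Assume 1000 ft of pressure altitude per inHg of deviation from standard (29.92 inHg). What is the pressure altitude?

6000 ft

Pressure correction = (29.92 − 30.55) × 1000 = -630 ft.
Pressure altitude = 6630 + (-630) = 6000 ft.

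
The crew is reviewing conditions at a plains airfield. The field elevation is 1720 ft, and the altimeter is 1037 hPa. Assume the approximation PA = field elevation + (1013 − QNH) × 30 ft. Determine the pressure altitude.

Pressure correction = (1013 − 1037) × 30 = -720 ft.
Pressure altitude = 1720 + (-720) = 1000 ft.

1000 ft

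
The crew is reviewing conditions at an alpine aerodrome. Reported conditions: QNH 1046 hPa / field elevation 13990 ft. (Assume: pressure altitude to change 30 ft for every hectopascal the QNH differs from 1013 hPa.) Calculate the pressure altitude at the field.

13000 ft

Pressure correction = (1013 − 1046) × 30 = -990 ft.
Pressure altitude = 13990 + (-990) = 13000 ft.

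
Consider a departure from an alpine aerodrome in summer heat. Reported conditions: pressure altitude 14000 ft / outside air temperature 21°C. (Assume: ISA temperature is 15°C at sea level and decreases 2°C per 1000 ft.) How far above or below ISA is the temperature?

ISA+34°C

ISA temperature at 14000 ft = 15 − 2 × (14000/1000) = -13°C.
Deviation = OAT − ISA = 21 − (-13) = +34°C.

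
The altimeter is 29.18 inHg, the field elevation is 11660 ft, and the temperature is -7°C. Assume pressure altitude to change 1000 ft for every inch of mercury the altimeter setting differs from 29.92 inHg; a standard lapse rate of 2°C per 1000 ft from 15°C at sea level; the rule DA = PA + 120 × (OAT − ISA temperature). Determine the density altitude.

Pressure altitude = 11660 + (29.92 − 29.18) × 1000 = 11660 + (+740) = 12400 ft.
ISA temperature at 12400 ft = 15 − 2 × (12400/1000) = -9.8°C.
ISA deviation = -7 − (-9.8) = +2.8°C.
Density altitude = 12400 + 120 × (2.8) = 12736 ft.

12736 ft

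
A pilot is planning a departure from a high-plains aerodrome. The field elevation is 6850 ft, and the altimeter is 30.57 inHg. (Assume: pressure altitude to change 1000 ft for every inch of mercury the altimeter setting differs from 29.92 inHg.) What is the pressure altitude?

Pressure correction = (29.92 − 30.57) × 1000 = -650 ft.
Pressure altitude = 6850 + (-650) = 6200 ft.

6200 ft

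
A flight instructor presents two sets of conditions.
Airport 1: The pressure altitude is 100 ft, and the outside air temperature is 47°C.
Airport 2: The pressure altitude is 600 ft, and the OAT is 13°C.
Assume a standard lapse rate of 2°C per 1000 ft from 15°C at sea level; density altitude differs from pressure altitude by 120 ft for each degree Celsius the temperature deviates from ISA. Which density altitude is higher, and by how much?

Airport 1 by 3460 ft

Airport 1: ISA temp = 14.8°C, deviation +32.2°C, DA = 100 + 120 × 32.2 = 3964 ft.
Airport 2: ISA temp = 13.8°C, deviation -0.8°C, DA = 600 + 120 × (-0.8) = 504 ft.
Airport 1 is higher by 3964 − 504 = 3460 ft.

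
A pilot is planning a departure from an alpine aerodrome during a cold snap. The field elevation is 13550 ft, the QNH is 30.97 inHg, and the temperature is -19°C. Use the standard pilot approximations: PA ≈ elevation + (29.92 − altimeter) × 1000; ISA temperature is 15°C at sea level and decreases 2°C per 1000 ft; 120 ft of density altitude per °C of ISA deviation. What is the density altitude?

11420 ft

Pressure altitude = 13550 + (29.92 − 30.97) × 1000 = 13550 + (-1050) = 12500 ft.
ISA temperature at 12500 ft = 15 − 2 × (12500/1000) = -10°C.
ISA deviation = -19 − (-10) = -9°C.
Density altitude = 12500 + 120 × (-9) = 11420 ft.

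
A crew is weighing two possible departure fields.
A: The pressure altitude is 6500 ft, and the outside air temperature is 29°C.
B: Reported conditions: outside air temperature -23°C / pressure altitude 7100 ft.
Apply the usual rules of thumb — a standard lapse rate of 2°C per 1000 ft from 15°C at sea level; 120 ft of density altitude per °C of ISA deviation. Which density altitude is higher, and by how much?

A: ISA temp = 2°C, deviation +27°C, DA = 6500 + 120 × 27 = 9740 ft.
B: ISA temp = 0.8°C, deviation -23.8°C, DA = 7100 + 120 × (-23.8) = 4244 ft.
A is higher by 9740 − 4244 = 5496 ft.

A by 5496 ft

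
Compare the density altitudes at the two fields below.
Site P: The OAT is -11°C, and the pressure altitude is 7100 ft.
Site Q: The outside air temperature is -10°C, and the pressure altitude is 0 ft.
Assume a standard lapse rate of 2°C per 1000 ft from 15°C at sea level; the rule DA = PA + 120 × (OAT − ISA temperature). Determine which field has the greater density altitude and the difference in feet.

Site P: ISA temp = 0.8°C, deviation -11.8°C, DA = 7100 + 120 × (-11.8) = 5684 ft.
Site Q: ISA temp = 15°C, deviation -25°C, DA = 0 + 120 × (-25) = -3000 ft.
Site P is higher by 5684 − (-3000) = 8684 ft.

Site P by 8684 ft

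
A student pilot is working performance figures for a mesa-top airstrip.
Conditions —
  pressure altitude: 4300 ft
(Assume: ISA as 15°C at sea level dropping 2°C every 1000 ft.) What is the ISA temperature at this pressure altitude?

ISA temperature = 15 − 2 × (4300/1000) = 15 − 8.6 = 6.4°C.

6.4°C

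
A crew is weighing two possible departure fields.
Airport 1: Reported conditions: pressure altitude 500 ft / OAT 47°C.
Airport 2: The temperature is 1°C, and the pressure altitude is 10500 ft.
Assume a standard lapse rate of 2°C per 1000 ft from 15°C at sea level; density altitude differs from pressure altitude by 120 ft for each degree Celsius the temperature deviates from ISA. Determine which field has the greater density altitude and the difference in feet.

Airport 2 by 6880 ft

Airport 1: ISA temp = 14°C, deviation +33°C, DA = 500 + 120 × 33 = 4460 ft.
Airport 2: ISA temp = -6°C, deviation +7°C, DA = 10500 + 120 × 7 = 11340 ft.
Airport 2 is higher by 11340 − 4460 = 6880 ft.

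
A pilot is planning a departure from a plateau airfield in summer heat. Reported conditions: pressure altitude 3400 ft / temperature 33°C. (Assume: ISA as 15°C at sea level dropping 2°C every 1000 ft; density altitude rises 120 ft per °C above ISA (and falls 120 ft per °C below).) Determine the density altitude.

ISA temperature at 3400 ft = 15 − 2 × (3400/1000) = 8.2°C.
ISA deviation = 33 − 8.2 = +24.8°C.
Density altitude = 3400 + 120 × (24.8) = 3400 + (+2976) = 6376 ft.

6376 ft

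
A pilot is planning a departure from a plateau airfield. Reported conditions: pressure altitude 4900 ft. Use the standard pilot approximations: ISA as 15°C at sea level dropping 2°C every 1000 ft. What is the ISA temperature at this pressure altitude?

ISA temperature = 15 − 2 × (4900/1000) = 15 − 9.8 = 5.2°C.

5.2°C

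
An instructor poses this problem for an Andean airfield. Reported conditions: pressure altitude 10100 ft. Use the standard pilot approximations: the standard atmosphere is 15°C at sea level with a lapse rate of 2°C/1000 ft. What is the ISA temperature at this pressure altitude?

ISA temperature = 15 − 2 × (10100/1000) = 15 − 20.2 = -5.2°C.

-5.2°C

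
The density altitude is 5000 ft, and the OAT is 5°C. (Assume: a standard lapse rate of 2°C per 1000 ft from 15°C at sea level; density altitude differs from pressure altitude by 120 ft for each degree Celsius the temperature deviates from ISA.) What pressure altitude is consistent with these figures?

5000 ft

DA = PA + 120 × (OAT − (15 − 2·PA/1000)) = PA + 120·OAT − 1800 + 0.24·PA = 1.24·PA + 120·OAT − 1800.
So 1.24·PA = 5000 − 120 × 5 + 1800 = 6200.
PA = 6200 / 1.24 = 5000 ft.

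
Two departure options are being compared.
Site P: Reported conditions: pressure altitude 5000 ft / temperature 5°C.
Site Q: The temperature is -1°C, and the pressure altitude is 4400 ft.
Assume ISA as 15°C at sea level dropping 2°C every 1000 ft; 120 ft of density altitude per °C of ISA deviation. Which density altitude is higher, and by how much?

Site P by 1464 ft

Site P: ISA temp = 5°C, deviation 0°C, DA = 5000 + 120 × 0 = 5000 ft.
Site Q: ISA temp = 6.2°C, deviation -7.2°C, DA = 4400 + 120 × (-7.2) = 3536 ft.
Site P is higher by 5000 − 3536 = 1464 ft.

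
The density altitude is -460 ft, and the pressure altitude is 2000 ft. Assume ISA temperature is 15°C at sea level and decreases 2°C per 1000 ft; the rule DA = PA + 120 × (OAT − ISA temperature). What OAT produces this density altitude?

Density altitude − pressure altitude = -460 − 2000 = -2460 ft.
At 120 ft/°C that is an ISA deviation of -2460/120 = -20.5°C.
ISA temperature at 2000 ft = 15 − 2 × (2000/1000) = 11°C.
OAT = ISA + deviation = 11 + (-20.5) = -9.5°C.

-9.5°C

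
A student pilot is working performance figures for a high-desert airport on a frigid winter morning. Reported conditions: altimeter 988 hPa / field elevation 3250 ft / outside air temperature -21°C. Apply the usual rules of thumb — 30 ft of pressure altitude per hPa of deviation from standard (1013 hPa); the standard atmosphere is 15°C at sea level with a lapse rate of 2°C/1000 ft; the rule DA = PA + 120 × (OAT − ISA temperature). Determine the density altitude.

Pressure altitude = 3250 + (1013 − 988) × 30 = 3250 + (+750) = 4000 ft.
ISA temperature at 4000 ft = 15 − 2 × (4000/1000) = 7°C.
ISA deviation = -21 − 7 = -28°C.
Density altitude = 4000 + 120 × (-28) = 640 ft.

640 ft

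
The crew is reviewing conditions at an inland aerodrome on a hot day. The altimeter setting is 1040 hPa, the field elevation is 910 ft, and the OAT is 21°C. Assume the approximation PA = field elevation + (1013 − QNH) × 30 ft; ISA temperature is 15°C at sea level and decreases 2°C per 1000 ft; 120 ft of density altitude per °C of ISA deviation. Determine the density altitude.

844 ft

Pressure altitude = 910 + (1013 − 1040) × 30 = 910 + (-810) = 100 ft.
ISA temperature at 100 ft = 15 − 2 × (100/1000) = 14.8°C.
ISA deviation = 21 − 14.8 = +6.2°C.
Density altitude = 100 + 120 × (6.2) = 844 ft.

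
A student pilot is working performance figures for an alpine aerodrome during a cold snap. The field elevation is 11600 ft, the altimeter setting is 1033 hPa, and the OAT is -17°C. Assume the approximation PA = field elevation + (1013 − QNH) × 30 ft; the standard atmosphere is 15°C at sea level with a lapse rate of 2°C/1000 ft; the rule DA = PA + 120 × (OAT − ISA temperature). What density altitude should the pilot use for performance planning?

Pressure altitude = 11600 + (1013 − 1033) × 30 = 11600 + (-600) = 11000 ft.
ISA temperature at 11000 ft = 15 − 2 × (11000/1000) = -7°C.
ISA deviation = -17 − (-7) = -10°C.
Density altitude = 11000 + 120 × (-10) = 9800 ft.

9800 ft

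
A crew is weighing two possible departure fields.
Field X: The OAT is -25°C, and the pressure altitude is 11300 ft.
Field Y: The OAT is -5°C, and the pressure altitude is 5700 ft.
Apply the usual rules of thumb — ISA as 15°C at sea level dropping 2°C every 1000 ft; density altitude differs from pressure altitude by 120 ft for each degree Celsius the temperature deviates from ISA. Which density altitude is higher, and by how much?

Field X: ISA temp = -7.6°C, deviation -17.4°C, DA = 11300 + 120 × (-17.4) = 9212 ft.
Field Y: ISA temp = 3.6°C, deviation -8.6°C, DA = 5700 + 120 × (-8.6) = 4668 ft.
Field X is higher by 9212 − 4668 = 4544 ft.

Field X by 4544 ft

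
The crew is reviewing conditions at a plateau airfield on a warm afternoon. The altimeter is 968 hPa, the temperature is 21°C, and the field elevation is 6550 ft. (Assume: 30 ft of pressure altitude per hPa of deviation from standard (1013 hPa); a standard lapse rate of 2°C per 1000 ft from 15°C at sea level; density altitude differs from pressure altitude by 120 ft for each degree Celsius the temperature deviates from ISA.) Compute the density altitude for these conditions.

10516 ft

Pressure altitude = 6550 + (1013 − 968) × 30 = 6550 + (+1350) = 7900 ft.
ISA temperature at 7900 ft = 15 − 2 × (7900/1000) = -0.8°C.
ISA deviation = 21 − (-0.8) = +21.8°C.
Density altitude = 7900 + 120 × (21.8) = 10516 ft.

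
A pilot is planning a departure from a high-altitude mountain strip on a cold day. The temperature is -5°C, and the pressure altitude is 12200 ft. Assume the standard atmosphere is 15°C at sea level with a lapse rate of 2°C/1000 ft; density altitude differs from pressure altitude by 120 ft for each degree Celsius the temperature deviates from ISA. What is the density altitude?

12728 ft

ISA temperature at 12200 ft = 15 − 2 × (12200/1000) = -9.4°C.
ISA deviation = -5 − (-9.4) = +4.4°C.
Density altitude = 12200 + 120 × (4.4) = 12200 + (+528) = 12728 ft.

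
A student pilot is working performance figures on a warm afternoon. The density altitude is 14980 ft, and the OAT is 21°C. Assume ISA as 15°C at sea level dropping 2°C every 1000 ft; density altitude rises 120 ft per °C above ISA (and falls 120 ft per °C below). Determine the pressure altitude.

11500 ft

DA = PA + 120 × (OAT − (15 − 2·PA/1000)) = PA + 120·OAT − 1800 + 0.24·PA = 1.24·PA + 120·OAT − 1800.
So 1.24·PA = 14980 − 120 × 21 + 1800 = 14260.
PA = 14260 / 1.24 = 11500 ft.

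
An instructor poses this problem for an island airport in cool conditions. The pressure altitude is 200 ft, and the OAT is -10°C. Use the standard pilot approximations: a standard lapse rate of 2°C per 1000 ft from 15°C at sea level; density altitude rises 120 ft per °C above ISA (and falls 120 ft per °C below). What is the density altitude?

-2752 ft

ISA temperature at 200 ft = 15 − 2 × (200/1000) = 14.6°C.
ISA deviation = -10 − 14.6 = -24.6°C.
Density altitude = 200 + 120 × (-24.6) = 200 + (-2952) = -2752 ft.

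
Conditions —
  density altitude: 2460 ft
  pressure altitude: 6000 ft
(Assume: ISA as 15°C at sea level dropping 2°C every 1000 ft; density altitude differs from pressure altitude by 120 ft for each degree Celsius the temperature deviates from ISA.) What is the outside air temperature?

-26.5°C

Density altitude − pressure altitude = 2460 − 6000 = -3540 ft.
At 120 ft/°C that is an ISA deviation of -3540/120 = -29.5°C.
ISA temperature at 6000 ft = 15 − 2 × (6000/1000) = 3°C.
OAT = ISA + deviation = 3 + (-29.5) = -26.5°C.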